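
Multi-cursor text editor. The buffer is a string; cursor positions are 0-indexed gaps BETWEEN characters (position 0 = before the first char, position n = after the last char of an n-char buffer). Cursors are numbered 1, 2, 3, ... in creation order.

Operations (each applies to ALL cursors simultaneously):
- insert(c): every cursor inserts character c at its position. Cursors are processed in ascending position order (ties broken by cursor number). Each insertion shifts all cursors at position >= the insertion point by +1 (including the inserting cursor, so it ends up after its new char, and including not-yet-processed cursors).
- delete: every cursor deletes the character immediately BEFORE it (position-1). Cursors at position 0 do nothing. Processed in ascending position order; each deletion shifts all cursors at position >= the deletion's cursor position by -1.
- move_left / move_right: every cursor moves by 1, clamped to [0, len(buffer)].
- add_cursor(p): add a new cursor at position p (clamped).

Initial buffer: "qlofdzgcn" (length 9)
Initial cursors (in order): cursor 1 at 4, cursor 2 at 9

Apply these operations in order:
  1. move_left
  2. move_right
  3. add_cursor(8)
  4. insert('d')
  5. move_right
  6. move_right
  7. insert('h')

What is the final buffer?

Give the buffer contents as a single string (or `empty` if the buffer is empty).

Answer: qlofddzhgcdndhh

Derivation:
After op 1 (move_left): buffer="qlofdzgcn" (len 9), cursors c1@3 c2@8, authorship .........
After op 2 (move_right): buffer="qlofdzgcn" (len 9), cursors c1@4 c2@9, authorship .........
After op 3 (add_cursor(8)): buffer="qlofdzgcn" (len 9), cursors c1@4 c3@8 c2@9, authorship .........
After op 4 (insert('d')): buffer="qlofddzgcdnd" (len 12), cursors c1@5 c3@10 c2@12, authorship ....1....3.2
After op 5 (move_right): buffer="qlofddzgcdnd" (len 12), cursors c1@6 c3@11 c2@12, authorship ....1....3.2
After op 6 (move_right): buffer="qlofddzgcdnd" (len 12), cursors c1@7 c2@12 c3@12, authorship ....1....3.2
After op 7 (insert('h')): buffer="qlofddzhgcdndhh" (len 15), cursors c1@8 c2@15 c3@15, authorship ....1..1..3.223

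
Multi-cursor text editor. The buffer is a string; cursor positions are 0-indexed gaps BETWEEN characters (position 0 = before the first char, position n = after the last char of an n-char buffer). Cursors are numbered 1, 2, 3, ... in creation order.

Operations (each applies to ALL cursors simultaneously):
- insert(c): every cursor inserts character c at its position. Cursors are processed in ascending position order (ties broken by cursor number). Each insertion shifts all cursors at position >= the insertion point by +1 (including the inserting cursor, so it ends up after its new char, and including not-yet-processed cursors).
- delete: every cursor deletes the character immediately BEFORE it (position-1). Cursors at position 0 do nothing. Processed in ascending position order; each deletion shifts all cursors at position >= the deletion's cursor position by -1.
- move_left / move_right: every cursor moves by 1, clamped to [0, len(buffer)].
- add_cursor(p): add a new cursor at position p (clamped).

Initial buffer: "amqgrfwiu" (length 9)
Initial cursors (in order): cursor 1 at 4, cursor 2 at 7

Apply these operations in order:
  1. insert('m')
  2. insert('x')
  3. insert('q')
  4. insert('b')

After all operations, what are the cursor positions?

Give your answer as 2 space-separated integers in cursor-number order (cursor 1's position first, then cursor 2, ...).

Answer: 8 15

Derivation:
After op 1 (insert('m')): buffer="amqgmrfwmiu" (len 11), cursors c1@5 c2@9, authorship ....1...2..
After op 2 (insert('x')): buffer="amqgmxrfwmxiu" (len 13), cursors c1@6 c2@11, authorship ....11...22..
After op 3 (insert('q')): buffer="amqgmxqrfwmxqiu" (len 15), cursors c1@7 c2@13, authorship ....111...222..
After op 4 (insert('b')): buffer="amqgmxqbrfwmxqbiu" (len 17), cursors c1@8 c2@15, authorship ....1111...2222..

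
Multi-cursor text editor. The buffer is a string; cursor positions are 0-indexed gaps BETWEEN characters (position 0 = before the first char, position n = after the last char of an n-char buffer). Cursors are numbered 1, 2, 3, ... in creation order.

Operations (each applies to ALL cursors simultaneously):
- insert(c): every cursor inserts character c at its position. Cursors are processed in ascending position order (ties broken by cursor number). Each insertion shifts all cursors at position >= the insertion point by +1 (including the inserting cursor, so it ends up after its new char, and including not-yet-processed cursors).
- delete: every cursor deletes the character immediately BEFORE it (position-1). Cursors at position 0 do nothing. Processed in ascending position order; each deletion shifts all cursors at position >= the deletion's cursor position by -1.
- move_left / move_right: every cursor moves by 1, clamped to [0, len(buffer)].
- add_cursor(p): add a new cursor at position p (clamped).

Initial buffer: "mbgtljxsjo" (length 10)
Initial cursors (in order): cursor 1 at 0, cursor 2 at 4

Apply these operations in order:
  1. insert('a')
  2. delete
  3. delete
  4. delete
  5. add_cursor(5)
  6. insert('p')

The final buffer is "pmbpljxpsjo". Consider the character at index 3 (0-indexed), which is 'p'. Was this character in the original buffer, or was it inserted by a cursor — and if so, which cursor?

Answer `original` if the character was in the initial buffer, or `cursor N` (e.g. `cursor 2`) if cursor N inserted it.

Answer: cursor 2

Derivation:
After op 1 (insert('a')): buffer="ambgtaljxsjo" (len 12), cursors c1@1 c2@6, authorship 1....2......
After op 2 (delete): buffer="mbgtljxsjo" (len 10), cursors c1@0 c2@4, authorship ..........
After op 3 (delete): buffer="mbgljxsjo" (len 9), cursors c1@0 c2@3, authorship .........
After op 4 (delete): buffer="mbljxsjo" (len 8), cursors c1@0 c2@2, authorship ........
After op 5 (add_cursor(5)): buffer="mbljxsjo" (len 8), cursors c1@0 c2@2 c3@5, authorship ........
After op 6 (insert('p')): buffer="pmbpljxpsjo" (len 11), cursors c1@1 c2@4 c3@8, authorship 1..2...3...
Authorship (.=original, N=cursor N): 1 . . 2 . . . 3 . . .
Index 3: author = 2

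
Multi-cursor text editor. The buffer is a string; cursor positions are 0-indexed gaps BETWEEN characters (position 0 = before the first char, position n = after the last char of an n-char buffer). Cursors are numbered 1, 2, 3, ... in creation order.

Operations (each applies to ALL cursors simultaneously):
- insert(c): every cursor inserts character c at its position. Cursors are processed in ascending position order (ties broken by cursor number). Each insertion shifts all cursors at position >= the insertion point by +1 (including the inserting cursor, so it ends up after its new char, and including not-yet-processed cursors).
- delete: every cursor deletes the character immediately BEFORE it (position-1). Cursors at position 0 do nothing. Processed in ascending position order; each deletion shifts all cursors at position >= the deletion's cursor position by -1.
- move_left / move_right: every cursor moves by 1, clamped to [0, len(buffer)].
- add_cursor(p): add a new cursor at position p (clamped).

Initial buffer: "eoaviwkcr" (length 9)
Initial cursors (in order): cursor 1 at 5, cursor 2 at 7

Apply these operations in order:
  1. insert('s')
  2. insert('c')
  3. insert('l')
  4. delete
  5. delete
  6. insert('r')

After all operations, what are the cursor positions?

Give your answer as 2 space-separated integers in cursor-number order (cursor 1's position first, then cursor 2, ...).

After op 1 (insert('s')): buffer="eoaviswkscr" (len 11), cursors c1@6 c2@9, authorship .....1..2..
After op 2 (insert('c')): buffer="eoaviscwksccr" (len 13), cursors c1@7 c2@11, authorship .....11..22..
After op 3 (insert('l')): buffer="eoavisclwksclcr" (len 15), cursors c1@8 c2@13, authorship .....111..222..
After op 4 (delete): buffer="eoaviscwksccr" (len 13), cursors c1@7 c2@11, authorship .....11..22..
After op 5 (delete): buffer="eoaviswkscr" (len 11), cursors c1@6 c2@9, authorship .....1..2..
After op 6 (insert('r')): buffer="eoavisrwksrcr" (len 13), cursors c1@7 c2@11, authorship .....11..22..

Answer: 7 11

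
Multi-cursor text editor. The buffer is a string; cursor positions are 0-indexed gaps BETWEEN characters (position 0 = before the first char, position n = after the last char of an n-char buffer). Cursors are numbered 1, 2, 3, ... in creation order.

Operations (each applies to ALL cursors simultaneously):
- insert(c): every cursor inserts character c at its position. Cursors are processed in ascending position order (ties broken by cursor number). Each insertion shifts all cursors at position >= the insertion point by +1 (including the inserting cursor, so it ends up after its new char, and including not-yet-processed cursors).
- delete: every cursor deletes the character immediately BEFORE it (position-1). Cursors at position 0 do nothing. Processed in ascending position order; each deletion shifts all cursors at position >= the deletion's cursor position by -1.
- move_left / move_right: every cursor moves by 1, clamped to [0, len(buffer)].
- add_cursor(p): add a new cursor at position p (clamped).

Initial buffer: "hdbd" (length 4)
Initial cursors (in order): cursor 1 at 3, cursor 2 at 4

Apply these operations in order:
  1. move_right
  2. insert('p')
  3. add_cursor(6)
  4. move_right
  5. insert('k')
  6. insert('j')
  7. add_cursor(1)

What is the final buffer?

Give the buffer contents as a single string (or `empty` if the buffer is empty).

After op 1 (move_right): buffer="hdbd" (len 4), cursors c1@4 c2@4, authorship ....
After op 2 (insert('p')): buffer="hdbdpp" (len 6), cursors c1@6 c2@6, authorship ....12
After op 3 (add_cursor(6)): buffer="hdbdpp" (len 6), cursors c1@6 c2@6 c3@6, authorship ....12
After op 4 (move_right): buffer="hdbdpp" (len 6), cursors c1@6 c2@6 c3@6, authorship ....12
After op 5 (insert('k')): buffer="hdbdppkkk" (len 9), cursors c1@9 c2@9 c3@9, authorship ....12123
After op 6 (insert('j')): buffer="hdbdppkkkjjj" (len 12), cursors c1@12 c2@12 c3@12, authorship ....12123123
After op 7 (add_cursor(1)): buffer="hdbdppkkkjjj" (len 12), cursors c4@1 c1@12 c2@12 c3@12, authorship ....12123123

Answer: hdbdppkkkjjj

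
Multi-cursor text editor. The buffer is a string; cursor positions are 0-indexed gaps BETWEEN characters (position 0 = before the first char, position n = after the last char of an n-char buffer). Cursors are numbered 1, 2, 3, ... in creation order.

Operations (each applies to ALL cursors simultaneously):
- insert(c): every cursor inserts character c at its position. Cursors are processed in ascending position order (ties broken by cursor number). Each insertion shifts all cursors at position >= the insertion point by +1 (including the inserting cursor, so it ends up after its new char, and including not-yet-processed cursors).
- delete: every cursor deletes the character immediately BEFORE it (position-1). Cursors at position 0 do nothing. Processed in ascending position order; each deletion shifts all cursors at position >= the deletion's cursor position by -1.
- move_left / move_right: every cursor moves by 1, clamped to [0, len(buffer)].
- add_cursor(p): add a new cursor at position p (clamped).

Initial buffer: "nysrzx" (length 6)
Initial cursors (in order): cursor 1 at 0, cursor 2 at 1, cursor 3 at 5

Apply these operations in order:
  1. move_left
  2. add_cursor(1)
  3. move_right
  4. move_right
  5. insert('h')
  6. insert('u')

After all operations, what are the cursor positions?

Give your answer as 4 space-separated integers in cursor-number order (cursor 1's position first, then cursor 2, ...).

Answer: 6 6 14 9

Derivation:
After op 1 (move_left): buffer="nysrzx" (len 6), cursors c1@0 c2@0 c3@4, authorship ......
After op 2 (add_cursor(1)): buffer="nysrzx" (len 6), cursors c1@0 c2@0 c4@1 c3@4, authorship ......
After op 3 (move_right): buffer="nysrzx" (len 6), cursors c1@1 c2@1 c4@2 c3@5, authorship ......
After op 4 (move_right): buffer="nysrzx" (len 6), cursors c1@2 c2@2 c4@3 c3@6, authorship ......
After op 5 (insert('h')): buffer="nyhhshrzxh" (len 10), cursors c1@4 c2@4 c4@6 c3@10, authorship ..12.4...3
After op 6 (insert('u')): buffer="nyhhuushurzxhu" (len 14), cursors c1@6 c2@6 c4@9 c3@14, authorship ..1212.44...33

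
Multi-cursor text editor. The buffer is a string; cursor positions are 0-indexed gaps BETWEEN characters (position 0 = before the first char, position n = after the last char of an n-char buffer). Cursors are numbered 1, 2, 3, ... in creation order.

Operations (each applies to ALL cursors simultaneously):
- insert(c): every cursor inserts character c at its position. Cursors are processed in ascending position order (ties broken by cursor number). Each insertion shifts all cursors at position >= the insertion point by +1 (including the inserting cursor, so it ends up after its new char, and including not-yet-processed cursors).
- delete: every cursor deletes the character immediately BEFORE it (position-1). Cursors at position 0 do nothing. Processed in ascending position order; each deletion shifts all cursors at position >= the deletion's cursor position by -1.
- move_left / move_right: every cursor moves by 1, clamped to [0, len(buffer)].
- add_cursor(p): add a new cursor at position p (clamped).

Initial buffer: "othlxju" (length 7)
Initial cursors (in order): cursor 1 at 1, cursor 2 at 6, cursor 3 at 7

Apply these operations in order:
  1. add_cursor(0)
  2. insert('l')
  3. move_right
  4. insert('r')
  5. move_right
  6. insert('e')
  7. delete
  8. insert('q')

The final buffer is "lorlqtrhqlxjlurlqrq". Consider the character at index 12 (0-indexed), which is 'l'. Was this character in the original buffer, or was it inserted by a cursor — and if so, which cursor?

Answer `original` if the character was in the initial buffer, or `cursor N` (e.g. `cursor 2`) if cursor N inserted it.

Answer: cursor 2

Derivation:
After op 1 (add_cursor(0)): buffer="othlxju" (len 7), cursors c4@0 c1@1 c2@6 c3@7, authorship .......
After op 2 (insert('l')): buffer="lolthlxjlul" (len 11), cursors c4@1 c1@3 c2@9 c3@11, authorship 4.1.....2.3
After op 3 (move_right): buffer="lolthlxjlul" (len 11), cursors c4@2 c1@4 c2@10 c3@11, authorship 4.1.....2.3
After op 4 (insert('r')): buffer="lorltrhlxjlurlr" (len 15), cursors c4@3 c1@6 c2@13 c3@15, authorship 4.41.1....2.233
After op 5 (move_right): buffer="lorltrhlxjlurlr" (len 15), cursors c4@4 c1@7 c2@14 c3@15, authorship 4.41.1....2.233
After op 6 (insert('e')): buffer="lorletrhelxjlurlere" (len 19), cursors c4@5 c1@9 c2@17 c3@19, authorship 4.414.1.1...2.23233
After op 7 (delete): buffer="lorltrhlxjlurlr" (len 15), cursors c4@4 c1@7 c2@14 c3@15, authorship 4.41.1....2.233
After op 8 (insert('q')): buffer="lorlqtrhqlxjlurlqrq" (len 19), cursors c4@5 c1@9 c2@17 c3@19, authorship 4.414.1.1...2.23233
Authorship (.=original, N=cursor N): 4 . 4 1 4 . 1 . 1 . . . 2 . 2 3 2 3 3
Index 12: author = 2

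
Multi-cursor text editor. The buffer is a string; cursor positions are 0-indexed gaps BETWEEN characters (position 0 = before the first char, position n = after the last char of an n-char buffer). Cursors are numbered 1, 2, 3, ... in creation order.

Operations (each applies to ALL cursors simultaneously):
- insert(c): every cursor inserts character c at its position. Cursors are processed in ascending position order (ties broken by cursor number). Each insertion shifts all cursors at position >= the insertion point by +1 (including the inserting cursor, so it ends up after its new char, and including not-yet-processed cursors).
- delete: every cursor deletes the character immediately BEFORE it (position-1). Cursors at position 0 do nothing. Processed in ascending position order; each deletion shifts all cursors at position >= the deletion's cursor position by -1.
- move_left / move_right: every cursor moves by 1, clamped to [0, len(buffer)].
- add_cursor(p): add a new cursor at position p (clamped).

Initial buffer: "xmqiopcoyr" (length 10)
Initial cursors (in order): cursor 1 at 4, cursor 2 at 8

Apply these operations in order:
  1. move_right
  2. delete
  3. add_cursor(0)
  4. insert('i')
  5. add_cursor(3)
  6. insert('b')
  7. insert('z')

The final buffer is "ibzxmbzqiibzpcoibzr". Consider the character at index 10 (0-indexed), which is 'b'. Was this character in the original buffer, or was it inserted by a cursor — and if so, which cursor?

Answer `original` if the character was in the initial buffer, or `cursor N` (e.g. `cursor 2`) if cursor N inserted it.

Answer: cursor 1

Derivation:
After op 1 (move_right): buffer="xmqiopcoyr" (len 10), cursors c1@5 c2@9, authorship ..........
After op 2 (delete): buffer="xmqipcor" (len 8), cursors c1@4 c2@7, authorship ........
After op 3 (add_cursor(0)): buffer="xmqipcor" (len 8), cursors c3@0 c1@4 c2@7, authorship ........
After op 4 (insert('i')): buffer="ixmqiipcoir" (len 11), cursors c3@1 c1@6 c2@10, authorship 3....1...2.
After op 5 (add_cursor(3)): buffer="ixmqiipcoir" (len 11), cursors c3@1 c4@3 c1@6 c2@10, authorship 3....1...2.
After op 6 (insert('b')): buffer="ibxmbqiibpcoibr" (len 15), cursors c3@2 c4@5 c1@9 c2@14, authorship 33..4..11...22.
After op 7 (insert('z')): buffer="ibzxmbzqiibzpcoibzr" (len 19), cursors c3@3 c4@7 c1@12 c2@18, authorship 333..44..111...222.
Authorship (.=original, N=cursor N): 3 3 3 . . 4 4 . . 1 1 1 . . . 2 2 2 .
Index 10: author = 1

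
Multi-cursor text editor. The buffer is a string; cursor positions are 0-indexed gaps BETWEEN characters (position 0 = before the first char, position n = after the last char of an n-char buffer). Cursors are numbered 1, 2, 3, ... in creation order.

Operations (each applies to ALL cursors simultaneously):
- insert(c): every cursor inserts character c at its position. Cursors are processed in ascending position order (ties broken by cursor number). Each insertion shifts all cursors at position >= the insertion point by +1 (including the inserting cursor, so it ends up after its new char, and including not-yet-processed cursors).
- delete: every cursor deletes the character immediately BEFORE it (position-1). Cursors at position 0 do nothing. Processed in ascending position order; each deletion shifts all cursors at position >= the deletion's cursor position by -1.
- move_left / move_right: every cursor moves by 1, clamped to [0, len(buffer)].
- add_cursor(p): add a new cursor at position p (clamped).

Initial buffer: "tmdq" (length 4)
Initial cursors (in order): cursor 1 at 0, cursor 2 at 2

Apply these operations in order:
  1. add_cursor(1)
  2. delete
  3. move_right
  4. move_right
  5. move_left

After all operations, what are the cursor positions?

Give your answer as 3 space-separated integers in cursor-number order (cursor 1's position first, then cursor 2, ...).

After op 1 (add_cursor(1)): buffer="tmdq" (len 4), cursors c1@0 c3@1 c2@2, authorship ....
After op 2 (delete): buffer="dq" (len 2), cursors c1@0 c2@0 c3@0, authorship ..
After op 3 (move_right): buffer="dq" (len 2), cursors c1@1 c2@1 c3@1, authorship ..
After op 4 (move_right): buffer="dq" (len 2), cursors c1@2 c2@2 c3@2, authorship ..
After op 5 (move_left): buffer="dq" (len 2), cursors c1@1 c2@1 c3@1, authorship ..

Answer: 1 1 1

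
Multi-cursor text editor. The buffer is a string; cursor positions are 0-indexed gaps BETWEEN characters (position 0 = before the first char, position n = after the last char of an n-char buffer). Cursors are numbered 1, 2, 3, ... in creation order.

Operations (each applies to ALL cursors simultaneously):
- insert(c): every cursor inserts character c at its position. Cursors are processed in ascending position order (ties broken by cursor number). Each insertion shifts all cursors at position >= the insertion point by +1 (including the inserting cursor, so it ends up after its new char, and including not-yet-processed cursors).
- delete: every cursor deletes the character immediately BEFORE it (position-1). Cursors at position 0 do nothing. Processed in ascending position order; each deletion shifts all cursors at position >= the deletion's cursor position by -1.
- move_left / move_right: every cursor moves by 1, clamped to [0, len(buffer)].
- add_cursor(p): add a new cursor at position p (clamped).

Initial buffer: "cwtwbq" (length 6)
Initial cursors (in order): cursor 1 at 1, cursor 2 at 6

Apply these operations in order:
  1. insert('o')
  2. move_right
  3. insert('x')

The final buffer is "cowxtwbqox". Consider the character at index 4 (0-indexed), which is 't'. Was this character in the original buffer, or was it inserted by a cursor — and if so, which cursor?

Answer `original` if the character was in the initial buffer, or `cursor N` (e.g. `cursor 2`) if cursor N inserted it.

Answer: original

Derivation:
After op 1 (insert('o')): buffer="cowtwbqo" (len 8), cursors c1@2 c2@8, authorship .1.....2
After op 2 (move_right): buffer="cowtwbqo" (len 8), cursors c1@3 c2@8, authorship .1.....2
After op 3 (insert('x')): buffer="cowxtwbqox" (len 10), cursors c1@4 c2@10, authorship .1.1....22
Authorship (.=original, N=cursor N): . 1 . 1 . . . . 2 2
Index 4: author = original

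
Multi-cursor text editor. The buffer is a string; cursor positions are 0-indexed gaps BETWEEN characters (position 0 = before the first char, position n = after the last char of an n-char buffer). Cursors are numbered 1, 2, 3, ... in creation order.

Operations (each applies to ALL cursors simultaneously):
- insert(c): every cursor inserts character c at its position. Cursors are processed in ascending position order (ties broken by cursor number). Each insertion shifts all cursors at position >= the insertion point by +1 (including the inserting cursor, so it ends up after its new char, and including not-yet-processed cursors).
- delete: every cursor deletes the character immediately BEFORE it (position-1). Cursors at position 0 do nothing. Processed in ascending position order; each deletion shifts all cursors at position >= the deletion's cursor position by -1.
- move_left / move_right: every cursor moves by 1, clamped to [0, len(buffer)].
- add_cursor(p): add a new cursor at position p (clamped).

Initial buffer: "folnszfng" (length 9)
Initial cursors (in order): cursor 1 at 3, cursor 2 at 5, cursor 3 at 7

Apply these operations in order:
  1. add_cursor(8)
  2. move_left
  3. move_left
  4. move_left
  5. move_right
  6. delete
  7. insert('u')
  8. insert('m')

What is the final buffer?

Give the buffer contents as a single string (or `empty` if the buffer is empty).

After op 1 (add_cursor(8)): buffer="folnszfng" (len 9), cursors c1@3 c2@5 c3@7 c4@8, authorship .........
After op 2 (move_left): buffer="folnszfng" (len 9), cursors c1@2 c2@4 c3@6 c4@7, authorship .........
After op 3 (move_left): buffer="folnszfng" (len 9), cursors c1@1 c2@3 c3@5 c4@6, authorship .........
After op 4 (move_left): buffer="folnszfng" (len 9), cursors c1@0 c2@2 c3@4 c4@5, authorship .........
After op 5 (move_right): buffer="folnszfng" (len 9), cursors c1@1 c2@3 c3@5 c4@6, authorship .........
After op 6 (delete): buffer="onfng" (len 5), cursors c1@0 c2@1 c3@2 c4@2, authorship .....
After op 7 (insert('u')): buffer="uounuufng" (len 9), cursors c1@1 c2@3 c3@6 c4@6, authorship 1.2.34...
After op 8 (insert('m')): buffer="umoumnuummfng" (len 13), cursors c1@2 c2@5 c3@10 c4@10, authorship 11.22.3434...

Answer: umoumnuummfng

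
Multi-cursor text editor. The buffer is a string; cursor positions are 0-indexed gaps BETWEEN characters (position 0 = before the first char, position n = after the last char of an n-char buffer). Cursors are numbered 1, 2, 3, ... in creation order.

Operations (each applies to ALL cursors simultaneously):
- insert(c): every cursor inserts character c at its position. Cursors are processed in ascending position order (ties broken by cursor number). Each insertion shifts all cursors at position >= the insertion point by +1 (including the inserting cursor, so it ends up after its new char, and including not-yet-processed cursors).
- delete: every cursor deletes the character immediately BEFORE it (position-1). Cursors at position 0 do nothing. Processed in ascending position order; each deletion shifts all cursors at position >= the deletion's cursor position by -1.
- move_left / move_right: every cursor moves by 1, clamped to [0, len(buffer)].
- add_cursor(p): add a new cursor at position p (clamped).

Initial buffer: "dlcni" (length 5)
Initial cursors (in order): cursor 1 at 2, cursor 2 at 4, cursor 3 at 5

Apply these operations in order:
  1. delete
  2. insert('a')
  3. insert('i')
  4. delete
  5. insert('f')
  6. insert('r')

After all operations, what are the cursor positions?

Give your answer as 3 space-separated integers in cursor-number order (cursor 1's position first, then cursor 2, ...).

Answer: 4 11 11

Derivation:
After op 1 (delete): buffer="dc" (len 2), cursors c1@1 c2@2 c3@2, authorship ..
After op 2 (insert('a')): buffer="dacaa" (len 5), cursors c1@2 c2@5 c3@5, authorship .1.23
After op 3 (insert('i')): buffer="daicaaii" (len 8), cursors c1@3 c2@8 c3@8, authorship .11.2323
After op 4 (delete): buffer="dacaa" (len 5), cursors c1@2 c2@5 c3@5, authorship .1.23
After op 5 (insert('f')): buffer="dafcaaff" (len 8), cursors c1@3 c2@8 c3@8, authorship .11.2323
After op 6 (insert('r')): buffer="dafrcaaffrr" (len 11), cursors c1@4 c2@11 c3@11, authorship .111.232323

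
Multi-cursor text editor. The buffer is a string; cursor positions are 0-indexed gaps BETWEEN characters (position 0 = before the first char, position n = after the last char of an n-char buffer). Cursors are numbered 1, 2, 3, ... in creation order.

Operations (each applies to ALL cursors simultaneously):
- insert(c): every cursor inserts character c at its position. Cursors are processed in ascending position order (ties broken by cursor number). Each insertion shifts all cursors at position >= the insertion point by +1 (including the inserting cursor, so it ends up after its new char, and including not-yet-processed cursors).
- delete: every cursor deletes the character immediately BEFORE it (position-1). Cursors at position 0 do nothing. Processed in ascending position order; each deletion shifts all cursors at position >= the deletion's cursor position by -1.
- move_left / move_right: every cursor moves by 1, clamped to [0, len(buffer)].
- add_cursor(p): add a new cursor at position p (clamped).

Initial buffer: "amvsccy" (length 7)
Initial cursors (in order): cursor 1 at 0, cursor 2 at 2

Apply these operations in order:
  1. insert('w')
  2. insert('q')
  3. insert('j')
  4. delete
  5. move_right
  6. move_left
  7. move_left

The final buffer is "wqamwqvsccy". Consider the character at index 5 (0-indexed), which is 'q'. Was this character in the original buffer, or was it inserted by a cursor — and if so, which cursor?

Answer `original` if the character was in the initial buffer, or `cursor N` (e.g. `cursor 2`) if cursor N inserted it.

Answer: cursor 2

Derivation:
After op 1 (insert('w')): buffer="wamwvsccy" (len 9), cursors c1@1 c2@4, authorship 1..2.....
After op 2 (insert('q')): buffer="wqamwqvsccy" (len 11), cursors c1@2 c2@6, authorship 11..22.....
After op 3 (insert('j')): buffer="wqjamwqjvsccy" (len 13), cursors c1@3 c2@8, authorship 111..222.....
After op 4 (delete): buffer="wqamwqvsccy" (len 11), cursors c1@2 c2@6, authorship 11..22.....
After op 5 (move_right): buffer="wqamwqvsccy" (len 11), cursors c1@3 c2@7, authorship 11..22.....
After op 6 (move_left): buffer="wqamwqvsccy" (len 11), cursors c1@2 c2@6, authorship 11..22.....
After op 7 (move_left): buffer="wqamwqvsccy" (len 11), cursors c1@1 c2@5, authorship 11..22.....
Authorship (.=original, N=cursor N): 1 1 . . 2 2 . . . . .
Index 5: author = 2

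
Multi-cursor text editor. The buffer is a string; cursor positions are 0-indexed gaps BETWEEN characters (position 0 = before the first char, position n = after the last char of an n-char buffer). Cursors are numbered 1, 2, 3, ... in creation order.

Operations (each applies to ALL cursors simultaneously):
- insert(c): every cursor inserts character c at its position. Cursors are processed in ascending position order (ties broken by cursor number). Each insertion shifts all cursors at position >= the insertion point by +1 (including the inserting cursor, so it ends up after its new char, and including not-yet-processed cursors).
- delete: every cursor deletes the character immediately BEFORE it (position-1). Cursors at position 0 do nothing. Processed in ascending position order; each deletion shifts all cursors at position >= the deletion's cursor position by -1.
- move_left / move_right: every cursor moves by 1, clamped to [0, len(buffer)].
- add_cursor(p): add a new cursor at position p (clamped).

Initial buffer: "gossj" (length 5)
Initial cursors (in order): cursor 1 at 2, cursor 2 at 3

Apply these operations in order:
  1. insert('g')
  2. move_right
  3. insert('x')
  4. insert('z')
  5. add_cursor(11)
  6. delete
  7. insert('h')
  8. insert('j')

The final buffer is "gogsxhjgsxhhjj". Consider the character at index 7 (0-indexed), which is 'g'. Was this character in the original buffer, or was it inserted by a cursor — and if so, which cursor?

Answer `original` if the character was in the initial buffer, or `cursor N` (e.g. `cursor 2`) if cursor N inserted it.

After op 1 (insert('g')): buffer="gogsgsj" (len 7), cursors c1@3 c2@5, authorship ..1.2..
After op 2 (move_right): buffer="gogsgsj" (len 7), cursors c1@4 c2@6, authorship ..1.2..
After op 3 (insert('x')): buffer="gogsxgsxj" (len 9), cursors c1@5 c2@8, authorship ..1.12.2.
After op 4 (insert('z')): buffer="gogsxzgsxzj" (len 11), cursors c1@6 c2@10, authorship ..1.112.22.
After op 5 (add_cursor(11)): buffer="gogsxzgsxzj" (len 11), cursors c1@6 c2@10 c3@11, authorship ..1.112.22.
After op 6 (delete): buffer="gogsxgsx" (len 8), cursors c1@5 c2@8 c3@8, authorship ..1.12.2
After op 7 (insert('h')): buffer="gogsxhgsxhh" (len 11), cursors c1@6 c2@11 c3@11, authorship ..1.112.223
After op 8 (insert('j')): buffer="gogsxhjgsxhhjj" (len 14), cursors c1@7 c2@14 c3@14, authorship ..1.1112.22323
Authorship (.=original, N=cursor N): . . 1 . 1 1 1 2 . 2 2 3 2 3
Index 7: author = 2

Answer: cursor 2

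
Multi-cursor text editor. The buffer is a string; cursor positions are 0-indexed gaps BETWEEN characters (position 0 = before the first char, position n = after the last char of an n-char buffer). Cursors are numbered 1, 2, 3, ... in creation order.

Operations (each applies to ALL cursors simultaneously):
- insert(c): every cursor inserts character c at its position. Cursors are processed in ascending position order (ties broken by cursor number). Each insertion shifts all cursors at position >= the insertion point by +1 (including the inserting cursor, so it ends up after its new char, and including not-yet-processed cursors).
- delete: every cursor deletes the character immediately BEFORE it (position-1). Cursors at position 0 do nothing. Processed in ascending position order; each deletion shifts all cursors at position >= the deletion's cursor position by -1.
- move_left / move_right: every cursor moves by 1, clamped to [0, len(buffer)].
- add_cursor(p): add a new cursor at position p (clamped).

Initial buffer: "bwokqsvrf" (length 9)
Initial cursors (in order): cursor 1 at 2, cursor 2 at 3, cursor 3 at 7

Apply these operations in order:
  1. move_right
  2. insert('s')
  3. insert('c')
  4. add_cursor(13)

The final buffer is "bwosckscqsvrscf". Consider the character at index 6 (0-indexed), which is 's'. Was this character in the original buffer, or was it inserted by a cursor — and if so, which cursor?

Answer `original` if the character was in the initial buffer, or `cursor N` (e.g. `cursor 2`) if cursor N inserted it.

After op 1 (move_right): buffer="bwokqsvrf" (len 9), cursors c1@3 c2@4 c3@8, authorship .........
After op 2 (insert('s')): buffer="bwosksqsvrsf" (len 12), cursors c1@4 c2@6 c3@11, authorship ...1.2....3.
After op 3 (insert('c')): buffer="bwosckscqsvrscf" (len 15), cursors c1@5 c2@8 c3@14, authorship ...11.22....33.
After op 4 (add_cursor(13)): buffer="bwosckscqsvrscf" (len 15), cursors c1@5 c2@8 c4@13 c3@14, authorship ...11.22....33.
Authorship (.=original, N=cursor N): . . . 1 1 . 2 2 . . . . 3 3 .
Index 6: author = 2

Answer: cursor 2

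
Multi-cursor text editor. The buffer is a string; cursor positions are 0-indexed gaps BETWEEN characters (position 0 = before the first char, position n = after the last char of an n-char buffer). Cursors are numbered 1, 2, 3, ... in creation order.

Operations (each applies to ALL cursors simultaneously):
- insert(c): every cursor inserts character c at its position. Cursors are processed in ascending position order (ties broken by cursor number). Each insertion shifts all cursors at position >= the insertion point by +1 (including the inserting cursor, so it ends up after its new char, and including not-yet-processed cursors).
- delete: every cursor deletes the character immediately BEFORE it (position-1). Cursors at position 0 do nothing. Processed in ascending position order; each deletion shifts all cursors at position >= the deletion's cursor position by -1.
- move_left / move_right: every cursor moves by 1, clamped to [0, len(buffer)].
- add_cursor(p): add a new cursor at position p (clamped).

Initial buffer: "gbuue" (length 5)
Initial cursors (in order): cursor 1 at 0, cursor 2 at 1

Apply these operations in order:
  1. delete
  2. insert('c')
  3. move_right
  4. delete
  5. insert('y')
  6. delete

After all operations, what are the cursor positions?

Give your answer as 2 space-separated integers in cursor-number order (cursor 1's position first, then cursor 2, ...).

Answer: 1 1

Derivation:
After op 1 (delete): buffer="buue" (len 4), cursors c1@0 c2@0, authorship ....
After op 2 (insert('c')): buffer="ccbuue" (len 6), cursors c1@2 c2@2, authorship 12....
After op 3 (move_right): buffer="ccbuue" (len 6), cursors c1@3 c2@3, authorship 12....
After op 4 (delete): buffer="cuue" (len 4), cursors c1@1 c2@1, authorship 1...
After op 5 (insert('y')): buffer="cyyuue" (len 6), cursors c1@3 c2@3, authorship 112...
After op 6 (delete): buffer="cuue" (len 4), cursors c1@1 c2@1, authorship 1...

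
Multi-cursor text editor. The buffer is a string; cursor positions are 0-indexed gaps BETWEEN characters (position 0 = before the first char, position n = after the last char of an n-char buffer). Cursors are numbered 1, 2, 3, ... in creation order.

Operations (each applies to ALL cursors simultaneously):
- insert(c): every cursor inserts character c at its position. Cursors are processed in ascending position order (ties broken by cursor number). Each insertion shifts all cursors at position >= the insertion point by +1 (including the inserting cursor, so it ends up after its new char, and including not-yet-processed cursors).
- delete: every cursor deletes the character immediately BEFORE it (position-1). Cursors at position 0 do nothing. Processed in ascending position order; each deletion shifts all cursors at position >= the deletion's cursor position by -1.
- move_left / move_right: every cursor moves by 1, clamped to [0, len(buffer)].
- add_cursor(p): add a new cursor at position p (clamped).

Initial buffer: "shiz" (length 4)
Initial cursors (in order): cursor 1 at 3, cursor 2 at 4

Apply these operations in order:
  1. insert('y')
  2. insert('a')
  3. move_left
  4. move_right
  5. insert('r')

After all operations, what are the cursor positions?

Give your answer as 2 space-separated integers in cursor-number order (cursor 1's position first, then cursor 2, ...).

After op 1 (insert('y')): buffer="shiyzy" (len 6), cursors c1@4 c2@6, authorship ...1.2
After op 2 (insert('a')): buffer="shiyazya" (len 8), cursors c1@5 c2@8, authorship ...11.22
After op 3 (move_left): buffer="shiyazya" (len 8), cursors c1@4 c2@7, authorship ...11.22
After op 4 (move_right): buffer="shiyazya" (len 8), cursors c1@5 c2@8, authorship ...11.22
After op 5 (insert('r')): buffer="shiyarzyar" (len 10), cursors c1@6 c2@10, authorship ...111.222

Answer: 6 10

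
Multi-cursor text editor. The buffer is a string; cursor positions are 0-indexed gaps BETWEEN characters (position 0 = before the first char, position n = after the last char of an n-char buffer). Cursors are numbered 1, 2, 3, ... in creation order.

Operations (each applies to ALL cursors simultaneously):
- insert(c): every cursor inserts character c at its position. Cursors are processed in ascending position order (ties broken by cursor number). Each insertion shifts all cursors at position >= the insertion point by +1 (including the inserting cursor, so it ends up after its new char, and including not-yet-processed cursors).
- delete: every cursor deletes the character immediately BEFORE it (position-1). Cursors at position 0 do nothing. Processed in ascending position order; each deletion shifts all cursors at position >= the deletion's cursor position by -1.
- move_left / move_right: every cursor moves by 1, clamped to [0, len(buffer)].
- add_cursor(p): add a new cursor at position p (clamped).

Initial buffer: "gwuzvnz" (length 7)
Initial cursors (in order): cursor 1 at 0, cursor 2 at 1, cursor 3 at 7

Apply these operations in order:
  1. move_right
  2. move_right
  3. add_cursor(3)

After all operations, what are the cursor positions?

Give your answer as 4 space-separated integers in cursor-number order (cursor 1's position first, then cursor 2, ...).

After op 1 (move_right): buffer="gwuzvnz" (len 7), cursors c1@1 c2@2 c3@7, authorship .......
After op 2 (move_right): buffer="gwuzvnz" (len 7), cursors c1@2 c2@3 c3@7, authorship .......
After op 3 (add_cursor(3)): buffer="gwuzvnz" (len 7), cursors c1@2 c2@3 c4@3 c3@7, authorship .......

Answer: 2 3 7 3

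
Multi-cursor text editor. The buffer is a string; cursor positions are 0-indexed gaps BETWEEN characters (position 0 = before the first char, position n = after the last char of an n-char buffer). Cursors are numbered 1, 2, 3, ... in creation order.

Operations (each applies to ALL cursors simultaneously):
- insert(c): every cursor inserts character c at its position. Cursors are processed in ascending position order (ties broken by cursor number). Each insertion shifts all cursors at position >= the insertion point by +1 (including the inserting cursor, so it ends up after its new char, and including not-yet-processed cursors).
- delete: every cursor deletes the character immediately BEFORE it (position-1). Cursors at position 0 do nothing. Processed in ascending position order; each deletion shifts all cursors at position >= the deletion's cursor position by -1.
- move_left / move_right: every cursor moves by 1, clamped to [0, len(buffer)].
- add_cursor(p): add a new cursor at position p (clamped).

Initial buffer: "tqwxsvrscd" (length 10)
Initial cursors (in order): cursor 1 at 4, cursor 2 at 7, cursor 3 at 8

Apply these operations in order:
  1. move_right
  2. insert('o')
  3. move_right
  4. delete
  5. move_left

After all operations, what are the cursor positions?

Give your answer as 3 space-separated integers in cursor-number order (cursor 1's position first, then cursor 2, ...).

After op 1 (move_right): buffer="tqwxsvrscd" (len 10), cursors c1@5 c2@8 c3@9, authorship ..........
After op 2 (insert('o')): buffer="tqwxsovrsocod" (len 13), cursors c1@6 c2@10 c3@12, authorship .....1...2.3.
After op 3 (move_right): buffer="tqwxsovrsocod" (len 13), cursors c1@7 c2@11 c3@13, authorship .....1...2.3.
After op 4 (delete): buffer="tqwxsorsoo" (len 10), cursors c1@6 c2@9 c3@10, authorship .....1..23
After op 5 (move_left): buffer="tqwxsorsoo" (len 10), cursors c1@5 c2@8 c3@9, authorship .....1..23

Answer: 5 8 9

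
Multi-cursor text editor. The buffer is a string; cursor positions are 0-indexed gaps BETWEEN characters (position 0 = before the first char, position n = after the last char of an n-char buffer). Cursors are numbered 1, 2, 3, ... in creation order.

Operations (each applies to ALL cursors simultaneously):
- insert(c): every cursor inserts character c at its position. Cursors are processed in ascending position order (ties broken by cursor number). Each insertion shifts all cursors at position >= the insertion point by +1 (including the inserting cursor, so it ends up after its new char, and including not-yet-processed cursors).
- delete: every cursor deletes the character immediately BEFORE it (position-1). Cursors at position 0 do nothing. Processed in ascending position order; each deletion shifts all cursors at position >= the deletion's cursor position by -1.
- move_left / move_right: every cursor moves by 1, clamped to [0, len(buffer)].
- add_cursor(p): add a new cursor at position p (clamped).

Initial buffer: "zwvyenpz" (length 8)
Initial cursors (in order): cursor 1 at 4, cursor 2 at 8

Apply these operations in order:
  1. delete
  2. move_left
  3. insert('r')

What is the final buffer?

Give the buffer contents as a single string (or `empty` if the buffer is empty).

After op 1 (delete): buffer="zwvenp" (len 6), cursors c1@3 c2@6, authorship ......
After op 2 (move_left): buffer="zwvenp" (len 6), cursors c1@2 c2@5, authorship ......
After op 3 (insert('r')): buffer="zwrvenrp" (len 8), cursors c1@3 c2@7, authorship ..1...2.

Answer: zwrvenrp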